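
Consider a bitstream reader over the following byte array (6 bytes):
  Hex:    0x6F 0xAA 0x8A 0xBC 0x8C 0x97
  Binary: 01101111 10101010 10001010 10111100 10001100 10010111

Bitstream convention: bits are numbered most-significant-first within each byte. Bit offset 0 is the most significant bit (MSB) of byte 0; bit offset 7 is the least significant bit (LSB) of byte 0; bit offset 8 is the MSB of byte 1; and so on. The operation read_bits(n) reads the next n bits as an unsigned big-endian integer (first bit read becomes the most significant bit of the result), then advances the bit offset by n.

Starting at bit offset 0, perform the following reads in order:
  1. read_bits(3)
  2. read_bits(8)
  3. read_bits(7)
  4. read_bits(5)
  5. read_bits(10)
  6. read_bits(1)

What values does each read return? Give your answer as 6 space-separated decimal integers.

Answer: 3 125 42 5 377 0

Derivation:
Read 1: bits[0:3] width=3 -> value=3 (bin 011); offset now 3 = byte 0 bit 3; 45 bits remain
Read 2: bits[3:11] width=8 -> value=125 (bin 01111101); offset now 11 = byte 1 bit 3; 37 bits remain
Read 3: bits[11:18] width=7 -> value=42 (bin 0101010); offset now 18 = byte 2 bit 2; 30 bits remain
Read 4: bits[18:23] width=5 -> value=5 (bin 00101); offset now 23 = byte 2 bit 7; 25 bits remain
Read 5: bits[23:33] width=10 -> value=377 (bin 0101111001); offset now 33 = byte 4 bit 1; 15 bits remain
Read 6: bits[33:34] width=1 -> value=0 (bin 0); offset now 34 = byte 4 bit 2; 14 bits remain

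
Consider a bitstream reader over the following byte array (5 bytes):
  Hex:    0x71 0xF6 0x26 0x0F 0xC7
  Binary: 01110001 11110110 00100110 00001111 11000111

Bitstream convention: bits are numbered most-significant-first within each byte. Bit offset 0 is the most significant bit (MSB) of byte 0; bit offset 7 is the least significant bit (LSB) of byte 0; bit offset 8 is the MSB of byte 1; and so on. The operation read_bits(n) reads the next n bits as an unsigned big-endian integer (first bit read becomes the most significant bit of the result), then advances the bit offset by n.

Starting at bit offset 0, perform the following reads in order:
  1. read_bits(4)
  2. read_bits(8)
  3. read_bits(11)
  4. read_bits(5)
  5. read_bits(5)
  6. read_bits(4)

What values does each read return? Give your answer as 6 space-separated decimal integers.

Read 1: bits[0:4] width=4 -> value=7 (bin 0111); offset now 4 = byte 0 bit 4; 36 bits remain
Read 2: bits[4:12] width=8 -> value=31 (bin 00011111); offset now 12 = byte 1 bit 4; 28 bits remain
Read 3: bits[12:23] width=11 -> value=787 (bin 01100010011); offset now 23 = byte 2 bit 7; 17 bits remain
Read 4: bits[23:28] width=5 -> value=0 (bin 00000); offset now 28 = byte 3 bit 4; 12 bits remain
Read 5: bits[28:33] width=5 -> value=31 (bin 11111); offset now 33 = byte 4 bit 1; 7 bits remain
Read 6: bits[33:37] width=4 -> value=8 (bin 1000); offset now 37 = byte 4 bit 5; 3 bits remain

Answer: 7 31 787 0 31 8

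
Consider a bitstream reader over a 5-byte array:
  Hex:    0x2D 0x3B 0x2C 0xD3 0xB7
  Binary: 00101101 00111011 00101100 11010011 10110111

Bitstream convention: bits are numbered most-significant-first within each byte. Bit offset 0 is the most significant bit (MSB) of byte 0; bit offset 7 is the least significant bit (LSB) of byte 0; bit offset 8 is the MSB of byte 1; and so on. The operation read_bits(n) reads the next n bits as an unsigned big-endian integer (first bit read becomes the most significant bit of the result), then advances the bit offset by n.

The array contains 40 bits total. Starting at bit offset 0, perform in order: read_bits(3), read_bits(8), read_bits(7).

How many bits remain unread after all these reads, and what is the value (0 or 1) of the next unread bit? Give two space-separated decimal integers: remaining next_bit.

Answer: 22 1

Derivation:
Read 1: bits[0:3] width=3 -> value=1 (bin 001); offset now 3 = byte 0 bit 3; 37 bits remain
Read 2: bits[3:11] width=8 -> value=105 (bin 01101001); offset now 11 = byte 1 bit 3; 29 bits remain
Read 3: bits[11:18] width=7 -> value=108 (bin 1101100); offset now 18 = byte 2 bit 2; 22 bits remain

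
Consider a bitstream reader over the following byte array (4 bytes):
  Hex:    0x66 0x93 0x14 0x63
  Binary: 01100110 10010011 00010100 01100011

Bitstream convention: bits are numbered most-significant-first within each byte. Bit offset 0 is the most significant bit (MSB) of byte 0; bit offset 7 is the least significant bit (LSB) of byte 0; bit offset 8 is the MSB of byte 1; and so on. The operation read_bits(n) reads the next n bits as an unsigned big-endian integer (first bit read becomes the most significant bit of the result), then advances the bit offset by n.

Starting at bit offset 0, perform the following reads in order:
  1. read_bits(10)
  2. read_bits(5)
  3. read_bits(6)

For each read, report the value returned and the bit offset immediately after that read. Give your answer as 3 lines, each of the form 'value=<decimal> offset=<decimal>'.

Read 1: bits[0:10] width=10 -> value=410 (bin 0110011010); offset now 10 = byte 1 bit 2; 22 bits remain
Read 2: bits[10:15] width=5 -> value=9 (bin 01001); offset now 15 = byte 1 bit 7; 17 bits remain
Read 3: bits[15:21] width=6 -> value=34 (bin 100010); offset now 21 = byte 2 bit 5; 11 bits remain

Answer: value=410 offset=10
value=9 offset=15
value=34 offset=21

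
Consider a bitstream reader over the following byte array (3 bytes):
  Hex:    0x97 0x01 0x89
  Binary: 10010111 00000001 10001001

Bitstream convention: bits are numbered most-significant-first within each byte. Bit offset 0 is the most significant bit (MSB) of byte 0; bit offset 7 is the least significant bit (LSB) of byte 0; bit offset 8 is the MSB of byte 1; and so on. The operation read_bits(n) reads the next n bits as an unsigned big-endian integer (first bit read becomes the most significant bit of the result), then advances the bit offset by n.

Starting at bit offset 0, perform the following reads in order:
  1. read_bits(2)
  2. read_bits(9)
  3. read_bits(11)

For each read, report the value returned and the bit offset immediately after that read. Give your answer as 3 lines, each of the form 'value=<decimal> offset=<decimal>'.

Read 1: bits[0:2] width=2 -> value=2 (bin 10); offset now 2 = byte 0 bit 2; 22 bits remain
Read 2: bits[2:11] width=9 -> value=184 (bin 010111000); offset now 11 = byte 1 bit 3; 13 bits remain
Read 3: bits[11:22] width=11 -> value=98 (bin 00001100010); offset now 22 = byte 2 bit 6; 2 bits remain

Answer: value=2 offset=2
value=184 offset=11
value=98 offset=22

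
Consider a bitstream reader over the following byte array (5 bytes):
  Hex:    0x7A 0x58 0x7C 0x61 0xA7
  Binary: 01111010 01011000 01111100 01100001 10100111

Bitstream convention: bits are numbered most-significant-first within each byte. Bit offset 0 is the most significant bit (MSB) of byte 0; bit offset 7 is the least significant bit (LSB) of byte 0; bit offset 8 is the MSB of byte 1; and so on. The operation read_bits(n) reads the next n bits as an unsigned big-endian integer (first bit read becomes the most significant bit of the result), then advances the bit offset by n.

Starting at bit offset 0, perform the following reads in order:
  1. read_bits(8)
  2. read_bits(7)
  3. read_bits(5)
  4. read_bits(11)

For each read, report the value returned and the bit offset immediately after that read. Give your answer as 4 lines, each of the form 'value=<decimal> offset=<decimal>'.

Read 1: bits[0:8] width=8 -> value=122 (bin 01111010); offset now 8 = byte 1 bit 0; 32 bits remain
Read 2: bits[8:15] width=7 -> value=44 (bin 0101100); offset now 15 = byte 1 bit 7; 25 bits remain
Read 3: bits[15:20] width=5 -> value=7 (bin 00111); offset now 20 = byte 2 bit 4; 20 bits remain
Read 4: bits[20:31] width=11 -> value=1584 (bin 11000110000); offset now 31 = byte 3 bit 7; 9 bits remain

Answer: value=122 offset=8
value=44 offset=15
value=7 offset=20
value=1584 offset=31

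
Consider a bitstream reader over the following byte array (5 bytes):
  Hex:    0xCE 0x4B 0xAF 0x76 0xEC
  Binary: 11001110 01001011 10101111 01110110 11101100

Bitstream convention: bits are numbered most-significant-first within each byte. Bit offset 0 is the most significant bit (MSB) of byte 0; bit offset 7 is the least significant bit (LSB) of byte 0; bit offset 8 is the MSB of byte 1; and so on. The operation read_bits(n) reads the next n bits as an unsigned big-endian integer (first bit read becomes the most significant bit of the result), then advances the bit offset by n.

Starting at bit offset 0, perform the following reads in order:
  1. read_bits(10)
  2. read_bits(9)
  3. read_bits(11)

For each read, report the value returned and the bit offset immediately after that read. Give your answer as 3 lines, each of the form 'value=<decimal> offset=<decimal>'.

Read 1: bits[0:10] width=10 -> value=825 (bin 1100111001); offset now 10 = byte 1 bit 2; 30 bits remain
Read 2: bits[10:19] width=9 -> value=93 (bin 001011101); offset now 19 = byte 2 bit 3; 21 bits remain
Read 3: bits[19:30] width=11 -> value=989 (bin 01111011101); offset now 30 = byte 3 bit 6; 10 bits remain

Answer: value=825 offset=10
value=93 offset=19
value=989 offset=30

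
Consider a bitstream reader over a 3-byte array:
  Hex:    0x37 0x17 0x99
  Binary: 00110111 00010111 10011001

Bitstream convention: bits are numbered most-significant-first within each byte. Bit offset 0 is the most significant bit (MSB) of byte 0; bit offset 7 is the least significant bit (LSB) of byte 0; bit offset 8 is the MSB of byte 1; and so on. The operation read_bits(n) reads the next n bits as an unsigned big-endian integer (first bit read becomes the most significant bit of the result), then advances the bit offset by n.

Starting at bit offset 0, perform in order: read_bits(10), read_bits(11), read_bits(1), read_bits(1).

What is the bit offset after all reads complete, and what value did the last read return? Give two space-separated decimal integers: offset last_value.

Read 1: bits[0:10] width=10 -> value=220 (bin 0011011100); offset now 10 = byte 1 bit 2; 14 bits remain
Read 2: bits[10:21] width=11 -> value=755 (bin 01011110011); offset now 21 = byte 2 bit 5; 3 bits remain
Read 3: bits[21:22] width=1 -> value=0 (bin 0); offset now 22 = byte 2 bit 6; 2 bits remain
Read 4: bits[22:23] width=1 -> value=0 (bin 0); offset now 23 = byte 2 bit 7; 1 bits remain

Answer: 23 0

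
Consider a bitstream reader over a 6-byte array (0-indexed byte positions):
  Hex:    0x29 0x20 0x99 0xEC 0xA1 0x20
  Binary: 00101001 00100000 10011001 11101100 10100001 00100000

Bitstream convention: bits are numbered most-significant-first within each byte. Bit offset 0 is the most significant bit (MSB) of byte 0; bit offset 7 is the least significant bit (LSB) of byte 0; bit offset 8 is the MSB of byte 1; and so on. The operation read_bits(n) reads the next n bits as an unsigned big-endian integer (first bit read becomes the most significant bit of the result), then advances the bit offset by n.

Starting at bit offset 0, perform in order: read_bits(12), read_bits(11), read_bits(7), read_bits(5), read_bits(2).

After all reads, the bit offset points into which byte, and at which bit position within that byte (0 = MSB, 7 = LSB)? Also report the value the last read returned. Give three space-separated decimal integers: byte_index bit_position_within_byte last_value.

Read 1: bits[0:12] width=12 -> value=658 (bin 001010010010); offset now 12 = byte 1 bit 4; 36 bits remain
Read 2: bits[12:23] width=11 -> value=76 (bin 00001001100); offset now 23 = byte 2 bit 7; 25 bits remain
Read 3: bits[23:30] width=7 -> value=123 (bin 1111011); offset now 30 = byte 3 bit 6; 18 bits remain
Read 4: bits[30:35] width=5 -> value=5 (bin 00101); offset now 35 = byte 4 bit 3; 13 bits remain
Read 5: bits[35:37] width=2 -> value=0 (bin 00); offset now 37 = byte 4 bit 5; 11 bits remain

Answer: 4 5 0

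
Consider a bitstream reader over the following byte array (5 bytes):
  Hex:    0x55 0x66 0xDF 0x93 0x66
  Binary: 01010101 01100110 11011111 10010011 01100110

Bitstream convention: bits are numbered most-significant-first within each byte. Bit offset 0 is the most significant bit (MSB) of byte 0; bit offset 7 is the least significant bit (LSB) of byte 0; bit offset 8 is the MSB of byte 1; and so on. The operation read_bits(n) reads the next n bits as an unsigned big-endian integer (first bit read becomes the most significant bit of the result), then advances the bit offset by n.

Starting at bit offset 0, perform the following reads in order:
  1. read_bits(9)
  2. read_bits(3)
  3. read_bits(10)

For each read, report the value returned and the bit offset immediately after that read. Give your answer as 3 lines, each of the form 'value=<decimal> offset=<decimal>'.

Answer: value=170 offset=9
value=6 offset=12
value=439 offset=22

Derivation:
Read 1: bits[0:9] width=9 -> value=170 (bin 010101010); offset now 9 = byte 1 bit 1; 31 bits remain
Read 2: bits[9:12] width=3 -> value=6 (bin 110); offset now 12 = byte 1 bit 4; 28 bits remain
Read 3: bits[12:22] width=10 -> value=439 (bin 0110110111); offset now 22 = byte 2 bit 6; 18 bits remain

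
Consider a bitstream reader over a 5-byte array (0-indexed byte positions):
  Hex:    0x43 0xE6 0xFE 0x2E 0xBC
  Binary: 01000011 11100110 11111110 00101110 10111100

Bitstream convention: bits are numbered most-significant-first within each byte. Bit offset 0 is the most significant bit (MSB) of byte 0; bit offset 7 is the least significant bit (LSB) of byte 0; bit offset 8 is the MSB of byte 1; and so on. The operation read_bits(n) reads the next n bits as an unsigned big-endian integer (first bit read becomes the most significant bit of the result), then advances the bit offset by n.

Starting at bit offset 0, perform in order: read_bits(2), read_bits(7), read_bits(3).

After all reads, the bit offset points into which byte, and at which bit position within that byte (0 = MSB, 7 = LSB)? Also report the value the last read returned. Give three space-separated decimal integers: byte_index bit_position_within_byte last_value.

Read 1: bits[0:2] width=2 -> value=1 (bin 01); offset now 2 = byte 0 bit 2; 38 bits remain
Read 2: bits[2:9] width=7 -> value=7 (bin 0000111); offset now 9 = byte 1 bit 1; 31 bits remain
Read 3: bits[9:12] width=3 -> value=6 (bin 110); offset now 12 = byte 1 bit 4; 28 bits remain

Answer: 1 4 6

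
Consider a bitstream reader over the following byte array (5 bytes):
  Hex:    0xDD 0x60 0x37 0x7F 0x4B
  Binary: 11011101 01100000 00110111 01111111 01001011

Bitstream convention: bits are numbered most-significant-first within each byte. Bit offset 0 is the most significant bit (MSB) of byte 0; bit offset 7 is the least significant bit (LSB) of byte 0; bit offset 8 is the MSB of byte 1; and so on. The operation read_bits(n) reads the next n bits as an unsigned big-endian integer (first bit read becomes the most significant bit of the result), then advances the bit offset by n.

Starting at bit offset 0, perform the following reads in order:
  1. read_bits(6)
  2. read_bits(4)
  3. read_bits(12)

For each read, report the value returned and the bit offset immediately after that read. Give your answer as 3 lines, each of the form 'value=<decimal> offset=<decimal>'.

Read 1: bits[0:6] width=6 -> value=55 (bin 110111); offset now 6 = byte 0 bit 6; 34 bits remain
Read 2: bits[6:10] width=4 -> value=5 (bin 0101); offset now 10 = byte 1 bit 2; 30 bits remain
Read 3: bits[10:22] width=12 -> value=2061 (bin 100000001101); offset now 22 = byte 2 bit 6; 18 bits remain

Answer: value=55 offset=6
value=5 offset=10
value=2061 offset=22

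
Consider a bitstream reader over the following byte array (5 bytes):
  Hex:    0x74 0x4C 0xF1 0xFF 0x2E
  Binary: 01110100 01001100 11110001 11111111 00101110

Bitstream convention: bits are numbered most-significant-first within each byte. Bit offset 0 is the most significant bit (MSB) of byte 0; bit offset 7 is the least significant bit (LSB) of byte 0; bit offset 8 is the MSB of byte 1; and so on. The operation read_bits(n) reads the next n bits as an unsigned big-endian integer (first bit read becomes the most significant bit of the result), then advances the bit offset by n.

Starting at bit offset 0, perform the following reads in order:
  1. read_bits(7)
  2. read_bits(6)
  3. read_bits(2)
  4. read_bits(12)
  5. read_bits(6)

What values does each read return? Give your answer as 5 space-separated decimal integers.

Read 1: bits[0:7] width=7 -> value=58 (bin 0111010); offset now 7 = byte 0 bit 7; 33 bits remain
Read 2: bits[7:13] width=6 -> value=9 (bin 001001); offset now 13 = byte 1 bit 5; 27 bits remain
Read 3: bits[13:15] width=2 -> value=2 (bin 10); offset now 15 = byte 1 bit 7; 25 bits remain
Read 4: bits[15:27] width=12 -> value=1935 (bin 011110001111); offset now 27 = byte 3 bit 3; 13 bits remain
Read 5: bits[27:33] width=6 -> value=62 (bin 111110); offset now 33 = byte 4 bit 1; 7 bits remain

Answer: 58 9 2 1935 62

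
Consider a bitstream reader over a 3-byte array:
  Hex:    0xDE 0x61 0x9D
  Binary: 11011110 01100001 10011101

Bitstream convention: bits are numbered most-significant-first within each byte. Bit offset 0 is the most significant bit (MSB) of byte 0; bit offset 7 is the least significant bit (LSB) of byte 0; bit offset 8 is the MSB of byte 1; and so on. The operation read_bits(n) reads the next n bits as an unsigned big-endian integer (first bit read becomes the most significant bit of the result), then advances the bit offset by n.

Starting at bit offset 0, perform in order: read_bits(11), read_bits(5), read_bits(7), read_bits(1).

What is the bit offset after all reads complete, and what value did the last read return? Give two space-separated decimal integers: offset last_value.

Read 1: bits[0:11] width=11 -> value=1779 (bin 11011110011); offset now 11 = byte 1 bit 3; 13 bits remain
Read 2: bits[11:16] width=5 -> value=1 (bin 00001); offset now 16 = byte 2 bit 0; 8 bits remain
Read 3: bits[16:23] width=7 -> value=78 (bin 1001110); offset now 23 = byte 2 bit 7; 1 bits remain
Read 4: bits[23:24] width=1 -> value=1 (bin 1); offset now 24 = byte 3 bit 0; 0 bits remain

Answer: 24 1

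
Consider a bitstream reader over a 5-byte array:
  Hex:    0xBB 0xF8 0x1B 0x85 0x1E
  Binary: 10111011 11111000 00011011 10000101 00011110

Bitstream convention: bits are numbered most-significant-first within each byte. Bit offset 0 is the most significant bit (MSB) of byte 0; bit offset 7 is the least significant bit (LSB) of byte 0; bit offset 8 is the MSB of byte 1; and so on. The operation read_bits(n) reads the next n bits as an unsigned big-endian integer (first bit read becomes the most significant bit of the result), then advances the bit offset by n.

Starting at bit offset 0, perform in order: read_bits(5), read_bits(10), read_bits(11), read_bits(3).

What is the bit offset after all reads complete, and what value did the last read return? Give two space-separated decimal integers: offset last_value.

Read 1: bits[0:5] width=5 -> value=23 (bin 10111); offset now 5 = byte 0 bit 5; 35 bits remain
Read 2: bits[5:15] width=10 -> value=508 (bin 0111111100); offset now 15 = byte 1 bit 7; 25 bits remain
Read 3: bits[15:26] width=11 -> value=110 (bin 00001101110); offset now 26 = byte 3 bit 2; 14 bits remain
Read 4: bits[26:29] width=3 -> value=0 (bin 000); offset now 29 = byte 3 bit 5; 11 bits remain

Answer: 29 0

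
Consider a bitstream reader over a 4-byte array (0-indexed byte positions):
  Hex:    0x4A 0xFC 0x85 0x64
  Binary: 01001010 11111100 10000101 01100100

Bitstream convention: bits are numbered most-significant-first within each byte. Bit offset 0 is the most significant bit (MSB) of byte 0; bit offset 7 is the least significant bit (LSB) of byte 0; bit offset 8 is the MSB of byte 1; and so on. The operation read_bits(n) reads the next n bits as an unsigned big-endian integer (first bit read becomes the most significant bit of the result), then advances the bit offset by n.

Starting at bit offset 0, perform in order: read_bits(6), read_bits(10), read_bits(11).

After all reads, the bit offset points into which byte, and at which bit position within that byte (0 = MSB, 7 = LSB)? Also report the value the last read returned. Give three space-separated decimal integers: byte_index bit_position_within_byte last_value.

Read 1: bits[0:6] width=6 -> value=18 (bin 010010); offset now 6 = byte 0 bit 6; 26 bits remain
Read 2: bits[6:16] width=10 -> value=764 (bin 1011111100); offset now 16 = byte 2 bit 0; 16 bits remain
Read 3: bits[16:27] width=11 -> value=1067 (bin 10000101011); offset now 27 = byte 3 bit 3; 5 bits remain

Answer: 3 3 1067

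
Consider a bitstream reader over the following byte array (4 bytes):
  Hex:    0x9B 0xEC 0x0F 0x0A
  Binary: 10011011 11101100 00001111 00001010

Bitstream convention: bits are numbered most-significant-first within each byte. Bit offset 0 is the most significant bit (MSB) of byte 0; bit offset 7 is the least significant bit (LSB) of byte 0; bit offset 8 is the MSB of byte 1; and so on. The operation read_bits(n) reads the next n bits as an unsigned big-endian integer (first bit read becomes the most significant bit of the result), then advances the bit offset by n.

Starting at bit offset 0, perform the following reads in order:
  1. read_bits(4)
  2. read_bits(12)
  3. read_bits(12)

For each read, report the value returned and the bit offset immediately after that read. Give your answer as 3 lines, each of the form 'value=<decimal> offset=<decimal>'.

Answer: value=9 offset=4
value=3052 offset=16
value=240 offset=28

Derivation:
Read 1: bits[0:4] width=4 -> value=9 (bin 1001); offset now 4 = byte 0 bit 4; 28 bits remain
Read 2: bits[4:16] width=12 -> value=3052 (bin 101111101100); offset now 16 = byte 2 bit 0; 16 bits remain
Read 3: bits[16:28] width=12 -> value=240 (bin 000011110000); offset now 28 = byte 3 bit 4; 4 bits remain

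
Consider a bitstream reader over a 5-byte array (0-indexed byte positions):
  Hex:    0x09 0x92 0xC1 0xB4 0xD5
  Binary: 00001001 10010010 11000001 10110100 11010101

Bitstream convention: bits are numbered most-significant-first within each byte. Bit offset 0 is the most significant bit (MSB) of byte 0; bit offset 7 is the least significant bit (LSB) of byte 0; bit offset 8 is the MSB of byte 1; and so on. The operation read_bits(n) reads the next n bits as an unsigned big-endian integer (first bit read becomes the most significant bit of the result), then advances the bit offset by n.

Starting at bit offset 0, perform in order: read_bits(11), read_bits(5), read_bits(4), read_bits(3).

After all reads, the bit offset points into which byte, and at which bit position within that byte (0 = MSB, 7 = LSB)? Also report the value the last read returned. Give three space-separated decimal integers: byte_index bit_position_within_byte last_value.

Read 1: bits[0:11] width=11 -> value=76 (bin 00001001100); offset now 11 = byte 1 bit 3; 29 bits remain
Read 2: bits[11:16] width=5 -> value=18 (bin 10010); offset now 16 = byte 2 bit 0; 24 bits remain
Read 3: bits[16:20] width=4 -> value=12 (bin 1100); offset now 20 = byte 2 bit 4; 20 bits remain
Read 4: bits[20:23] width=3 -> value=0 (bin 000); offset now 23 = byte 2 bit 7; 17 bits remain

Answer: 2 7 0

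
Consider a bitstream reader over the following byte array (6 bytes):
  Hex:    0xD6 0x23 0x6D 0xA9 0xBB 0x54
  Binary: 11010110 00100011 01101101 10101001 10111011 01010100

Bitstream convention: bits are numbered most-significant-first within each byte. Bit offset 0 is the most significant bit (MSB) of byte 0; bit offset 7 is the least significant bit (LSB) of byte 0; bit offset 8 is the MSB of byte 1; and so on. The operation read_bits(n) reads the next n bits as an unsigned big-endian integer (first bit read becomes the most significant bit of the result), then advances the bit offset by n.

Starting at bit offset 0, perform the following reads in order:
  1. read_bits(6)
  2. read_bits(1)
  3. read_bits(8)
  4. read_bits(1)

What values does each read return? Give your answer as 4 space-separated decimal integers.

Read 1: bits[0:6] width=6 -> value=53 (bin 110101); offset now 6 = byte 0 bit 6; 42 bits remain
Read 2: bits[6:7] width=1 -> value=1 (bin 1); offset now 7 = byte 0 bit 7; 41 bits remain
Read 3: bits[7:15] width=8 -> value=17 (bin 00010001); offset now 15 = byte 1 bit 7; 33 bits remain
Read 4: bits[15:16] width=1 -> value=1 (bin 1); offset now 16 = byte 2 bit 0; 32 bits remain

Answer: 53 1 17 1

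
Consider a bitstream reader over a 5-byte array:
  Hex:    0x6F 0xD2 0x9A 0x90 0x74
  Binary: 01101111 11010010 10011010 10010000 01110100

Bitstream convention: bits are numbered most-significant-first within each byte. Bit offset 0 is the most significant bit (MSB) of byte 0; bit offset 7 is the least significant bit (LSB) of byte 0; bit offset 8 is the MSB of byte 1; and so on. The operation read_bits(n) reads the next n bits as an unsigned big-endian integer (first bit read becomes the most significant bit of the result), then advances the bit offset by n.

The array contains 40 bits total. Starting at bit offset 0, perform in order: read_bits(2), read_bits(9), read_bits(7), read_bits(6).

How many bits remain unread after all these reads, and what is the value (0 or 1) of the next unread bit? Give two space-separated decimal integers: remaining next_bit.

Read 1: bits[0:2] width=2 -> value=1 (bin 01); offset now 2 = byte 0 bit 2; 38 bits remain
Read 2: bits[2:11] width=9 -> value=382 (bin 101111110); offset now 11 = byte 1 bit 3; 29 bits remain
Read 3: bits[11:18] width=7 -> value=74 (bin 1001010); offset now 18 = byte 2 bit 2; 22 bits remain
Read 4: bits[18:24] width=6 -> value=26 (bin 011010); offset now 24 = byte 3 bit 0; 16 bits remain

Answer: 16 1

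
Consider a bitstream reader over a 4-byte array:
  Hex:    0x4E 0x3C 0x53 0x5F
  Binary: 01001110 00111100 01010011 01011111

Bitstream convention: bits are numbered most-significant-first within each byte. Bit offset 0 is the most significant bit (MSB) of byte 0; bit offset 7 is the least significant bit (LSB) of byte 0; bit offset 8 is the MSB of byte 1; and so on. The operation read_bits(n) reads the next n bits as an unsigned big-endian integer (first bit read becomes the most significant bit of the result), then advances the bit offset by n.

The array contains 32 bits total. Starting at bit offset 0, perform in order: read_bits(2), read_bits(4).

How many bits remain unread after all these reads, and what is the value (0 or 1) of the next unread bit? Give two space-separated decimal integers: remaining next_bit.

Read 1: bits[0:2] width=2 -> value=1 (bin 01); offset now 2 = byte 0 bit 2; 30 bits remain
Read 2: bits[2:6] width=4 -> value=3 (bin 0011); offset now 6 = byte 0 bit 6; 26 bits remain

Answer: 26 1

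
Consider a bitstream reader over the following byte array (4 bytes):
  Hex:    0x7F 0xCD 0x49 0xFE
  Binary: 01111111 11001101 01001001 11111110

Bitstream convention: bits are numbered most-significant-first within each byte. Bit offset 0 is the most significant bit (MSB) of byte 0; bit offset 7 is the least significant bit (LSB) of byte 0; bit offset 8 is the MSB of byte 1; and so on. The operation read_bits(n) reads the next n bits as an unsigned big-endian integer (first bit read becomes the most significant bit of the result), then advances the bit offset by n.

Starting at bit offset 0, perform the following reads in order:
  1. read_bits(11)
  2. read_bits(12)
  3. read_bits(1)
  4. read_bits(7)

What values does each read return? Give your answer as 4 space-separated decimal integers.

Answer: 1022 1700 1 127

Derivation:
Read 1: bits[0:11] width=11 -> value=1022 (bin 01111111110); offset now 11 = byte 1 bit 3; 21 bits remain
Read 2: bits[11:23] width=12 -> value=1700 (bin 011010100100); offset now 23 = byte 2 bit 7; 9 bits remain
Read 3: bits[23:24] width=1 -> value=1 (bin 1); offset now 24 = byte 3 bit 0; 8 bits remain
Read 4: bits[24:31] width=7 -> value=127 (bin 1111111); offset now 31 = byte 3 bit 7; 1 bits remain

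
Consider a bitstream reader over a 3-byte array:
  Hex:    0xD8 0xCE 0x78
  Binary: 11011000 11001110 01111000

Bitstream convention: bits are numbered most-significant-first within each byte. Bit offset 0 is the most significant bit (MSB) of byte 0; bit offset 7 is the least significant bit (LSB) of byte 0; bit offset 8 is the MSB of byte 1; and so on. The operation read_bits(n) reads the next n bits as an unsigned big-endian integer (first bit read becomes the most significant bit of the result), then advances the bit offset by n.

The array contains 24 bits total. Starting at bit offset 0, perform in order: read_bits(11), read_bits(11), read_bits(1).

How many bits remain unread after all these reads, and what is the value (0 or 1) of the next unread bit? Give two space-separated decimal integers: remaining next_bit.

Answer: 1 0

Derivation:
Read 1: bits[0:11] width=11 -> value=1734 (bin 11011000110); offset now 11 = byte 1 bit 3; 13 bits remain
Read 2: bits[11:22] width=11 -> value=926 (bin 01110011110); offset now 22 = byte 2 bit 6; 2 bits remain
Read 3: bits[22:23] width=1 -> value=0 (bin 0); offset now 23 = byte 2 bit 7; 1 bits remain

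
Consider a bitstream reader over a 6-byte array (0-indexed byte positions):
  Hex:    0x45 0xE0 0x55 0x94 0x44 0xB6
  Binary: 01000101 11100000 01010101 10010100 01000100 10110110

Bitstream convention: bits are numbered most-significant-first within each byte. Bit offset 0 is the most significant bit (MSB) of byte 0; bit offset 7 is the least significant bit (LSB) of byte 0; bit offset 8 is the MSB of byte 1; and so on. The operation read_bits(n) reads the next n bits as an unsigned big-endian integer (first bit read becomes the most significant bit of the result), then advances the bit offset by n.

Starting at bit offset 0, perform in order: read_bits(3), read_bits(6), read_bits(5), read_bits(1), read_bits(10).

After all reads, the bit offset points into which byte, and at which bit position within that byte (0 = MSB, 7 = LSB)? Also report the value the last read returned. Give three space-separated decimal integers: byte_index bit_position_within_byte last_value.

Read 1: bits[0:3] width=3 -> value=2 (bin 010); offset now 3 = byte 0 bit 3; 45 bits remain
Read 2: bits[3:9] width=6 -> value=11 (bin 001011); offset now 9 = byte 1 bit 1; 39 bits remain
Read 3: bits[9:14] width=5 -> value=24 (bin 11000); offset now 14 = byte 1 bit 6; 34 bits remain
Read 4: bits[14:15] width=1 -> value=0 (bin 0); offset now 15 = byte 1 bit 7; 33 bits remain
Read 5: bits[15:25] width=10 -> value=171 (bin 0010101011); offset now 25 = byte 3 bit 1; 23 bits remain

Answer: 3 1 171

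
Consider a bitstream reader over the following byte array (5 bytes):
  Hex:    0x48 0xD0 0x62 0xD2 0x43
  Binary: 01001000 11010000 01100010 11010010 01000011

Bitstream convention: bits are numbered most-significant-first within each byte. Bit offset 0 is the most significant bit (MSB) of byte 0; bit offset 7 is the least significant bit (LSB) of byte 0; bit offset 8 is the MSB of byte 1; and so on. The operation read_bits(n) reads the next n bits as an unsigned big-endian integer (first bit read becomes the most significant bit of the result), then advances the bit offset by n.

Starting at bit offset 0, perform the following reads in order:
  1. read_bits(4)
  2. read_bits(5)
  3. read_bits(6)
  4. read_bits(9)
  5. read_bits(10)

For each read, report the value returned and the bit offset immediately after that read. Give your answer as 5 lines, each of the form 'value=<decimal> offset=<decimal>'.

Read 1: bits[0:4] width=4 -> value=4 (bin 0100); offset now 4 = byte 0 bit 4; 36 bits remain
Read 2: bits[4:9] width=5 -> value=17 (bin 10001); offset now 9 = byte 1 bit 1; 31 bits remain
Read 3: bits[9:15] width=6 -> value=40 (bin 101000); offset now 15 = byte 1 bit 7; 25 bits remain
Read 4: bits[15:24] width=9 -> value=98 (bin 001100010); offset now 24 = byte 3 bit 0; 16 bits remain
Read 5: bits[24:34] width=10 -> value=841 (bin 1101001001); offset now 34 = byte 4 bit 2; 6 bits remain

Answer: value=4 offset=4
value=17 offset=9
value=40 offset=15
value=98 offset=24
value=841 offset=34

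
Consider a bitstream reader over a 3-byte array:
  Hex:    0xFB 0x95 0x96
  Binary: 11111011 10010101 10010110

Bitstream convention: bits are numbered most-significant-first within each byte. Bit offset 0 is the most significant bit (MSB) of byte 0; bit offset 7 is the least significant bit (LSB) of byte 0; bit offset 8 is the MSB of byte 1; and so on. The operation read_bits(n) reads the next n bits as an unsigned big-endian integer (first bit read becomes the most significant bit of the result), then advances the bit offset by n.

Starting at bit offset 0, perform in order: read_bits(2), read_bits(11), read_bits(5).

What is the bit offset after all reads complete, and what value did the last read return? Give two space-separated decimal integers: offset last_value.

Answer: 18 22

Derivation:
Read 1: bits[0:2] width=2 -> value=3 (bin 11); offset now 2 = byte 0 bit 2; 22 bits remain
Read 2: bits[2:13] width=11 -> value=1906 (bin 11101110010); offset now 13 = byte 1 bit 5; 11 bits remain
Read 3: bits[13:18] width=5 -> value=22 (bin 10110); offset now 18 = byte 2 bit 2; 6 bits remain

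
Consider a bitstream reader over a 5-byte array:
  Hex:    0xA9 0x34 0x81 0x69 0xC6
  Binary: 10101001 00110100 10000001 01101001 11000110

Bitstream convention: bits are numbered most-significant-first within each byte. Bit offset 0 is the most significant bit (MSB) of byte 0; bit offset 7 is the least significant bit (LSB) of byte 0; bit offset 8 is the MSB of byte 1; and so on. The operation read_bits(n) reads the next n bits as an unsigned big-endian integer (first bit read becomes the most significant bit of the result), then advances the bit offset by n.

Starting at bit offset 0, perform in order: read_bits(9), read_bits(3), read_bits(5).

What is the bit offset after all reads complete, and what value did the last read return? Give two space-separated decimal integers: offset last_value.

Answer: 17 9

Derivation:
Read 1: bits[0:9] width=9 -> value=338 (bin 101010010); offset now 9 = byte 1 bit 1; 31 bits remain
Read 2: bits[9:12] width=3 -> value=3 (bin 011); offset now 12 = byte 1 bit 4; 28 bits remain
Read 3: bits[12:17] width=5 -> value=9 (bin 01001); offset now 17 = byte 2 bit 1; 23 bits remain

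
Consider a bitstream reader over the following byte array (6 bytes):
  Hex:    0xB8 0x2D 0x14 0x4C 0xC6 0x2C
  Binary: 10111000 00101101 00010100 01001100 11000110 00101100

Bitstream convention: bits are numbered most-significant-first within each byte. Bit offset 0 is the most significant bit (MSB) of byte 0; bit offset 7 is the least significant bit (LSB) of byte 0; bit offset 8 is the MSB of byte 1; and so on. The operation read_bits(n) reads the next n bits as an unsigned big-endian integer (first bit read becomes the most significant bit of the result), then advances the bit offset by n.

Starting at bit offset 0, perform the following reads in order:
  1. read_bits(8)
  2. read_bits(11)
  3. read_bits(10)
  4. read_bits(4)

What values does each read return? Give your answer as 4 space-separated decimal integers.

Read 1: bits[0:8] width=8 -> value=184 (bin 10111000); offset now 8 = byte 1 bit 0; 40 bits remain
Read 2: bits[8:19] width=11 -> value=360 (bin 00101101000); offset now 19 = byte 2 bit 3; 29 bits remain
Read 3: bits[19:29] width=10 -> value=649 (bin 1010001001); offset now 29 = byte 3 bit 5; 19 bits remain
Read 4: bits[29:33] width=4 -> value=9 (bin 1001); offset now 33 = byte 4 bit 1; 15 bits remain

Answer: 184 360 649 9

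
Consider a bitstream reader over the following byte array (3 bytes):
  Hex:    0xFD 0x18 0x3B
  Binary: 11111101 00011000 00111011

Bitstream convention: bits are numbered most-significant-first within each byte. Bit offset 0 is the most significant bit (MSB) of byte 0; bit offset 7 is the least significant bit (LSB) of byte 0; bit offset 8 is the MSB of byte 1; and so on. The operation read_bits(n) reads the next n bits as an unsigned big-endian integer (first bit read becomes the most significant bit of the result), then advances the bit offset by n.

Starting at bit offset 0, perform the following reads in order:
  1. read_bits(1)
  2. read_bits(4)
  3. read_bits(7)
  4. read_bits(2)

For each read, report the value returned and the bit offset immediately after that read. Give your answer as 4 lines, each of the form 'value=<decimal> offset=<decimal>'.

Read 1: bits[0:1] width=1 -> value=1 (bin 1); offset now 1 = byte 0 bit 1; 23 bits remain
Read 2: bits[1:5] width=4 -> value=15 (bin 1111); offset now 5 = byte 0 bit 5; 19 bits remain
Read 3: bits[5:12] width=7 -> value=81 (bin 1010001); offset now 12 = byte 1 bit 4; 12 bits remain
Read 4: bits[12:14] width=2 -> value=2 (bin 10); offset now 14 = byte 1 bit 6; 10 bits remain

Answer: value=1 offset=1
value=15 offset=5
value=81 offset=12
value=2 offset=14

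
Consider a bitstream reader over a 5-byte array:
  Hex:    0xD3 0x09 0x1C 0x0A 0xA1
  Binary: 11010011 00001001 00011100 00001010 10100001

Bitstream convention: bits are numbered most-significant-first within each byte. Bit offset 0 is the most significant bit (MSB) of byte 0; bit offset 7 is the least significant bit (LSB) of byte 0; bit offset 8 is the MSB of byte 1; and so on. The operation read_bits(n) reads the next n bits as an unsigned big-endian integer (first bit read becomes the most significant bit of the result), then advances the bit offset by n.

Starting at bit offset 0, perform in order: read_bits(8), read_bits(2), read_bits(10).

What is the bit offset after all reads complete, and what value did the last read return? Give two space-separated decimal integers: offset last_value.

Answer: 20 145

Derivation:
Read 1: bits[0:8] width=8 -> value=211 (bin 11010011); offset now 8 = byte 1 bit 0; 32 bits remain
Read 2: bits[8:10] width=2 -> value=0 (bin 00); offset now 10 = byte 1 bit 2; 30 bits remain
Read 3: bits[10:20] width=10 -> value=145 (bin 0010010001); offset now 20 = byte 2 bit 4; 20 bits remain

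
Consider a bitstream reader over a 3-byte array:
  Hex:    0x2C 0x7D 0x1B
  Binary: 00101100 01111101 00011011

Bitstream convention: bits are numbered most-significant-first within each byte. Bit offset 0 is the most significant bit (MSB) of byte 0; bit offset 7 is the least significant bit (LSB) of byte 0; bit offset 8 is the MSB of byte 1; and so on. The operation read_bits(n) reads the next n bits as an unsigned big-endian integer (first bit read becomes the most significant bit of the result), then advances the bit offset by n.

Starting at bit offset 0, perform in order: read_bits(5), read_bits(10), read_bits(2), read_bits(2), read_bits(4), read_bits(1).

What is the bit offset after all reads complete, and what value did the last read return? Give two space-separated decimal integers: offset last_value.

Read 1: bits[0:5] width=5 -> value=5 (bin 00101); offset now 5 = byte 0 bit 5; 19 bits remain
Read 2: bits[5:15] width=10 -> value=574 (bin 1000111110); offset now 15 = byte 1 bit 7; 9 bits remain
Read 3: bits[15:17] width=2 -> value=2 (bin 10); offset now 17 = byte 2 bit 1; 7 bits remain
Read 4: bits[17:19] width=2 -> value=0 (bin 00); offset now 19 = byte 2 bit 3; 5 bits remain
Read 5: bits[19:23] width=4 -> value=13 (bin 1101); offset now 23 = byte 2 bit 7; 1 bits remain
Read 6: bits[23:24] width=1 -> value=1 (bin 1); offset now 24 = byte 3 bit 0; 0 bits remain

Answer: 24 1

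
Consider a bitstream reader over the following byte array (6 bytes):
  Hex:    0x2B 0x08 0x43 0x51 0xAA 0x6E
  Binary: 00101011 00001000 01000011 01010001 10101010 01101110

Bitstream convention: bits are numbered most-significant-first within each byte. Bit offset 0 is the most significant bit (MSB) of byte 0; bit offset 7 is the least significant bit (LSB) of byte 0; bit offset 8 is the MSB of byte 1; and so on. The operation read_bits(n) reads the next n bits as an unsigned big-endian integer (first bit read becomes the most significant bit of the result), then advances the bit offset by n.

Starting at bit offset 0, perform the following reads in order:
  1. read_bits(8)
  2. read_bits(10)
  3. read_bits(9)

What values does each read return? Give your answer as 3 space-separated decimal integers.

Answer: 43 33 26

Derivation:
Read 1: bits[0:8] width=8 -> value=43 (bin 00101011); offset now 8 = byte 1 bit 0; 40 bits remain
Read 2: bits[8:18] width=10 -> value=33 (bin 0000100001); offset now 18 = byte 2 bit 2; 30 bits remain
Read 3: bits[18:27] width=9 -> value=26 (bin 000011010); offset now 27 = byte 3 bit 3; 21 bits remain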